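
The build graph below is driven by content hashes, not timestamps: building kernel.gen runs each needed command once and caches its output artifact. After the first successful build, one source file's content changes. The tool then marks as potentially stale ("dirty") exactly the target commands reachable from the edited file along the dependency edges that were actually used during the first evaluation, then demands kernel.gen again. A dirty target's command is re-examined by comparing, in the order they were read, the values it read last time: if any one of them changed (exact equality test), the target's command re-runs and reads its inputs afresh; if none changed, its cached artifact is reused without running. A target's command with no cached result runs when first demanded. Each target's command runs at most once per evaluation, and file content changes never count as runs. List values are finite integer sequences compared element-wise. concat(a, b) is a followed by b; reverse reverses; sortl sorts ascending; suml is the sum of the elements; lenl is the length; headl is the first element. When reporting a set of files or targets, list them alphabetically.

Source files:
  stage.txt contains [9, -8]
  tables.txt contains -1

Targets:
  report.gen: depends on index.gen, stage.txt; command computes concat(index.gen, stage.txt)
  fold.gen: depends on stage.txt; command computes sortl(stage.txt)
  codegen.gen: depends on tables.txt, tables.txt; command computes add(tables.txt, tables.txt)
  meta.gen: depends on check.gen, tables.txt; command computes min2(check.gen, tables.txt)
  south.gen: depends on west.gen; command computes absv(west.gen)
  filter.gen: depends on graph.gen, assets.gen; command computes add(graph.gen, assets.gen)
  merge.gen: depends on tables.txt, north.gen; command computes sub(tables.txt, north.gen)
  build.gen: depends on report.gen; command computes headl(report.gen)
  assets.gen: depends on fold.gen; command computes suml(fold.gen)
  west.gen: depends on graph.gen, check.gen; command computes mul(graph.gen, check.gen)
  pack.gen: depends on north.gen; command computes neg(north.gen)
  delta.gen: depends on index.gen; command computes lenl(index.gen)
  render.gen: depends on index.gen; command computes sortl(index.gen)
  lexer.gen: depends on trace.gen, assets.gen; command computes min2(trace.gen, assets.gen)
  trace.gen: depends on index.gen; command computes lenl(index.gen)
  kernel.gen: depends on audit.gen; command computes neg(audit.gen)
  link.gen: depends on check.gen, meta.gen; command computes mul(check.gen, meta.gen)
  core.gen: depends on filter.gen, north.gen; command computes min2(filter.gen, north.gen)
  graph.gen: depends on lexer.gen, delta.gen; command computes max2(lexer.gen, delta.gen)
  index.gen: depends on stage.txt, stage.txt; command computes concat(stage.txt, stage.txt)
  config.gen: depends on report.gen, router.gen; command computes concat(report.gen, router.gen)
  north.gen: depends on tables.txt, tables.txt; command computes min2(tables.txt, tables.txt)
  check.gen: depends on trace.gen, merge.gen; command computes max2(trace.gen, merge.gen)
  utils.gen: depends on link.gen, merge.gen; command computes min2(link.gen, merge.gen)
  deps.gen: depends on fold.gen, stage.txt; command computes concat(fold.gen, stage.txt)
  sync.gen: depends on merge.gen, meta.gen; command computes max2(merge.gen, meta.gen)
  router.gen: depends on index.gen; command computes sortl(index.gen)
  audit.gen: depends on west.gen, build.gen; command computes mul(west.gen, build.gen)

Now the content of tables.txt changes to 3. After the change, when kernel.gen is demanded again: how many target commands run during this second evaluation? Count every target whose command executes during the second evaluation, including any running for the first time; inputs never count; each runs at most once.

Initial pass — values computed on the first demand:
  fold.gen = sortl([9, -8]) = [-8, 9]
  assets.gen = suml([-8, 9]) = 1
  index.gen = concat([9, -8], [9, -8]) = [9, -8, 9, -8]
  delta.gen = lenl([9, -8, 9, -8]) = 4
  north.gen = min2(-1, -1) = -1
  merge.gen = sub(-1, -1) = 0
  report.gen = concat([9, -8, 9, -8], [9, -8]) = [9, -8, 9, -8, 9, -8]
  build.gen = headl([9, -8, 9, -8, 9, -8]) = 9
  trace.gen = lenl([9, -8, 9, -8]) = 4
  check.gen = max2(4, 0) = 4
  lexer.gen = min2(4, 1) = 1
  graph.gen = max2(1, 4) = 4
  west.gen = mul(4, 4) = 16
  audit.gen = mul(16, 9) = 144
  kernel.gen = neg(144) = -144

Second demand — change propagation:
  north.gen: re-runs because tables.txt -1->3; tables.txt -1->3; new result 3.
  merge.gen: re-runs because tables.txt -1->3; north.gen -1->3; new result 0 (unchanged).
  check.gen: re-examined; everything it read last time is the same (trace.gen unchanged, merge.gen unchanged) — cache 4 kept, no run.
  west.gen: re-examined; everything it read last time is the same (graph.gen unchanged, check.gen unchanged) — cache 16 kept, no run.
  audit.gen: re-examined; everything it read last time is the same (west.gen unchanged, build.gen unchanged) — cache 144 kept, no run.
  kernel.gen: re-examined; everything it read last time is the same (audit.gen unchanged) — cache -144 kept, no run.

The important point: merge.gen recomputes to an identical value, and the output ends up unchanged.

Run set: merge.gen, north.gen (2 run).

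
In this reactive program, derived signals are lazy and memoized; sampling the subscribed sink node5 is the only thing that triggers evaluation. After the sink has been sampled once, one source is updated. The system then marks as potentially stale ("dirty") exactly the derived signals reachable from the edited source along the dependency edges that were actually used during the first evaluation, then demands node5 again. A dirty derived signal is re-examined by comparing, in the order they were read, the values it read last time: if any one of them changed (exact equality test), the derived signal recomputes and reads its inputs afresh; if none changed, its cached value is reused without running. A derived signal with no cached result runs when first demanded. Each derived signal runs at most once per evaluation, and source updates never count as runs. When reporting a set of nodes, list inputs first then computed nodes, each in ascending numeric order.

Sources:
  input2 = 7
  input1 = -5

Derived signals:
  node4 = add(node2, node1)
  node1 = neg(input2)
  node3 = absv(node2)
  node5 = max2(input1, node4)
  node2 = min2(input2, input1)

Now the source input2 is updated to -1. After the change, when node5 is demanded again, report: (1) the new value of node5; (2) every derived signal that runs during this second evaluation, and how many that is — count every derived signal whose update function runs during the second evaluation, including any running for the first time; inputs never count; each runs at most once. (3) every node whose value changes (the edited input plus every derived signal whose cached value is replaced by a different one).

Demanding node5 again yields -4.
4 derived signals run: node1, node2, node4, node5.
The nodes whose values change: input2, node1, node4, node5.

First demand of the output computes:
  node1 = neg(7) = -7
  node2 = min2(7, -5) = -5
  node4 = add(-5, -7) = -12
  node5 = max2(-5, -12) = -5

After the edit, cleaning proceeds:
  node1: a read changed (input2 7->-1) — executes, giving 1.
  node2: a read changed (input2 7->-1) — executes, giving -5 — identical to its old value.
  node4: a read changed (node1 -7->1) — executes, giving -4.
  node5: a read changed (node4 -12->-4) — executes, giving -4.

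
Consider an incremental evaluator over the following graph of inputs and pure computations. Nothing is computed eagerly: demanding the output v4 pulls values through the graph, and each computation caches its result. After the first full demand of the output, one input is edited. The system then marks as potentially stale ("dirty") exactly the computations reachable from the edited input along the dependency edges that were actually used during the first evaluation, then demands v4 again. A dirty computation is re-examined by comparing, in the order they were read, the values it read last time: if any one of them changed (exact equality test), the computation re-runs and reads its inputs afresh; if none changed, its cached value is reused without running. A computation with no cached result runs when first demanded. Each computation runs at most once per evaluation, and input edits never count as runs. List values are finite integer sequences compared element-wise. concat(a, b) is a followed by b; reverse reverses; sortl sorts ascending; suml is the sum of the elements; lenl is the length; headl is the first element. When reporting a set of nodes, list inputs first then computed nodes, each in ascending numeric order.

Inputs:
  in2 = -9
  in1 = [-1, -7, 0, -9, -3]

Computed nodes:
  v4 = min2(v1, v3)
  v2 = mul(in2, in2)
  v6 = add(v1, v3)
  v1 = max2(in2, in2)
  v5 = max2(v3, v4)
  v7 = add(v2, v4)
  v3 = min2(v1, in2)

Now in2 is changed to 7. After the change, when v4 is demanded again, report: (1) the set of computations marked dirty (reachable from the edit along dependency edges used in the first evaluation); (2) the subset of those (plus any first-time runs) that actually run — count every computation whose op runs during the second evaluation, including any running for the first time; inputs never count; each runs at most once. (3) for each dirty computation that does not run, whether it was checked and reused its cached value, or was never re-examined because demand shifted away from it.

Initial pass — values computed on the first demand:
  v1 = max2(-9, -9) = -9
  v3 = min2(-9, -9) = -9
  v4 = min2(-9, -9) = -9

Second demand — change propagation:
  v1: re-runs because in2 -9->7; in2 -9->7; new result 7.
  v3: re-runs because v1 -9->7; in2 -9->7; new result 7.
  v4: re-runs because v1 -9->7; v3 -9->7; new result 7.

Dirty set: v1, v3, v4.
Run set: v1, v3, v4 (3 run).
All dirty computations ended up running.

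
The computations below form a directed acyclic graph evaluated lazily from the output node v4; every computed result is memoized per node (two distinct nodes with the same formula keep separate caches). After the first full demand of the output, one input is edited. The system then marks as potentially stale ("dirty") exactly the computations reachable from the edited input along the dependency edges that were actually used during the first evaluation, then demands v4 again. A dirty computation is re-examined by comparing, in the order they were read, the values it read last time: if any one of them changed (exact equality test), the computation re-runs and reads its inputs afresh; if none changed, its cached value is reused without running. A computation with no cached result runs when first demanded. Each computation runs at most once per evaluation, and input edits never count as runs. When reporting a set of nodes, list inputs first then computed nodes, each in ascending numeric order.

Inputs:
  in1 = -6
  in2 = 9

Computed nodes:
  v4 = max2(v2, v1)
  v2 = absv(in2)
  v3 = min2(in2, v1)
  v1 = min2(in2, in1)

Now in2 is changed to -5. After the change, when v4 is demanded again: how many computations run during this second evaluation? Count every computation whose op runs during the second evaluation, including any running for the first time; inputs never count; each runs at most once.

3 computations run: v1, v2, v4.

First demand of the output computes:
  v1 = min2(9, -6) = -6
  v2 = absv(9) = 9
  v4 = max2(9, -6) = 9

After the edit, cleaning proceeds:
  v1: a read changed (in2 9->-5) — executes, giving -6 — identical to its old value.
  v2: a read changed (in2 9->-5) — executes, giving 5.
  v4: a read changed (v2 9->5) — executes, giving 5.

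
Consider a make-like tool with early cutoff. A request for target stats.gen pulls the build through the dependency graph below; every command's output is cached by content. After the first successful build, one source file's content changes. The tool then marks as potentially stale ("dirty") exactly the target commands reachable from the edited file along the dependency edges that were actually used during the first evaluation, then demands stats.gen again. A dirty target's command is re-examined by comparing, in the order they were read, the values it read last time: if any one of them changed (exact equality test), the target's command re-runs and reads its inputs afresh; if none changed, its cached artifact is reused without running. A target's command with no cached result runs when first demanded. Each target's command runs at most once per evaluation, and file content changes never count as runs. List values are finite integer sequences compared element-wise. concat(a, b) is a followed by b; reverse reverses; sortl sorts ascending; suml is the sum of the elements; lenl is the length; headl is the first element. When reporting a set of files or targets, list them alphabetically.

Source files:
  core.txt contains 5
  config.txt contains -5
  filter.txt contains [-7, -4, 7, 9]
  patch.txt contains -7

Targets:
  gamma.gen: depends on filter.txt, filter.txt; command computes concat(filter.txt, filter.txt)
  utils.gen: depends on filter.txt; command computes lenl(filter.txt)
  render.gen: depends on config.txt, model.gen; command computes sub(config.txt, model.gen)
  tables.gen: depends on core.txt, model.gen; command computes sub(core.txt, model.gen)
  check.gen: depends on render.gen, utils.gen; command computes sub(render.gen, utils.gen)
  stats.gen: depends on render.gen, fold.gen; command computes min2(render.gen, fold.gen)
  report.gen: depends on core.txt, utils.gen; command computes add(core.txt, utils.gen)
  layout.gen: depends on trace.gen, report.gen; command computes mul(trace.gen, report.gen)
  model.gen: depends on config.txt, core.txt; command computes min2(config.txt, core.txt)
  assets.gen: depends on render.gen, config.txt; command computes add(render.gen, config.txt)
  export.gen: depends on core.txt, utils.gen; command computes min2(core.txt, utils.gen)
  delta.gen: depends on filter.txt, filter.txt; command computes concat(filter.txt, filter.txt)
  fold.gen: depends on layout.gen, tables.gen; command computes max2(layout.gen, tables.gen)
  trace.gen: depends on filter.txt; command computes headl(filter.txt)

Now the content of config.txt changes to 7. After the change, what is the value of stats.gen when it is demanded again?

First demand of the output computes:
  model.gen = min2(-5, 5) = -5
  render.gen = sub(-5, -5) = 0
  tables.gen = sub(5, -5) = 10
  trace.gen = headl([-7, -4, 7, 9]) = -7
  utils.gen = lenl([-7, -4, 7, 9]) = 4
  report.gen = add(5, 4) = 9
  layout.gen = mul(-7, 9) = -63
  fold.gen = max2(-63, 10) = 10
  stats.gen = min2(0, 10) = 0

After the edit, cleaning proceeds:
  model.gen: a read changed (config.txt -5->7) — executes, giving 5.
  render.gen: a read changed (config.txt -5->7; model.gen -5->5) — executes, giving 2.
  tables.gen: a read changed (model.gen -5->5) — executes, giving 0.
  fold.gen: a read changed (tables.gen 10->0) — executes, giving 0.
  stats.gen: a read changed (render.gen 0->2; fold.gen 10->0) — executes, giving 0 — identical to its old value.

Demanding stats.gen again yields 0.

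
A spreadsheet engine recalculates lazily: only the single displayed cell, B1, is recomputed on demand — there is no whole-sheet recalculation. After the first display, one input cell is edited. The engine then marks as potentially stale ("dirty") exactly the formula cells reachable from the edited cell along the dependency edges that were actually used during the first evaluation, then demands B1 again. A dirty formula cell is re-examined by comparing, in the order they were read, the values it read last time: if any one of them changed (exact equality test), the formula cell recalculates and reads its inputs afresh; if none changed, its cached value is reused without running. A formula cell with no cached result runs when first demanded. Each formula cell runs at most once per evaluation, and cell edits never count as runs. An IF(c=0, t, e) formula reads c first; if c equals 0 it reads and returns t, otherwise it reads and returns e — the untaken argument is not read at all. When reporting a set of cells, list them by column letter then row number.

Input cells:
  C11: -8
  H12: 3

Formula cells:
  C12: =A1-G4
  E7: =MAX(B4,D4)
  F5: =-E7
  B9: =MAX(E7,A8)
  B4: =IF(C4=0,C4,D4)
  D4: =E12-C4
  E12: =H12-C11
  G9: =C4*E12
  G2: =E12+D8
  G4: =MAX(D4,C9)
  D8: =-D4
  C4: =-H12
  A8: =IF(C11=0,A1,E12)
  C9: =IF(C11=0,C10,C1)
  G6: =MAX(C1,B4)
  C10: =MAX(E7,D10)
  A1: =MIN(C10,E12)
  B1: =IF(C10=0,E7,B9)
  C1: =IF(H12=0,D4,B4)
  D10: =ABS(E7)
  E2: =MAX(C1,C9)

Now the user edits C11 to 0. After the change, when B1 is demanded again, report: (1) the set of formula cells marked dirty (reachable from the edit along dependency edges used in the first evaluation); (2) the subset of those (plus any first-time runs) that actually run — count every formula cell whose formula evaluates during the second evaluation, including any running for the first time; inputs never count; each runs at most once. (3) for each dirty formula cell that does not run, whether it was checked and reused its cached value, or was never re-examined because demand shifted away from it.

Marked dirty: A8, B1, B4, B9, C10, D4, D10, E7, E12.
Formula cells that run: A1, A8, B1, B4, B9, C10, D4, D10, E7, E12 — 10 in total.
Every dirty formula cell ran.
Key observation: a condition flipped, so demand reaches new nodes — A1 runs for the first time.

First evaluation (everything demanded from the output):
  C4 = -(3) = -3
  E12 = 3 - -8 = 11
  A8 = IF(C11=0: C11=-8 -> else branch E12) = 11
  D4 = 11 - -3 = 14
  B4 = IF(C4=0: C4=-3 -> else branch D4) = 14
  E7 = MAX(14, 14) = 14
  B9 = MAX(14, 11) = 14
  D10 = ABS(14) = 14
  C10 = MAX(14, 14) = 14
  B1 = IF(C10=0: C10=14 -> else branch B9) = 14

Propagation after the edit:
  E12: runs — C11 -8->0; result 3.
  D4: runs — E12 11->3; result 6.
  B4: runs — D4 14->6; result 6.
  E7: runs — B4 14->6; D4 14->6; result 6.
  D10: runs — E7 14->6; result 6.
  C10: runs — E7 14->6; D10 14->6; result 6.
  A1: demanded for the first time — runs, produces 3.
  A8: runs — C11 -8->0; E12 11->3; result 3.
  B9: runs — E7 14->6; A8 11->3; result 6.
  B1: runs — C10 14->6; B9 14->6; result 6.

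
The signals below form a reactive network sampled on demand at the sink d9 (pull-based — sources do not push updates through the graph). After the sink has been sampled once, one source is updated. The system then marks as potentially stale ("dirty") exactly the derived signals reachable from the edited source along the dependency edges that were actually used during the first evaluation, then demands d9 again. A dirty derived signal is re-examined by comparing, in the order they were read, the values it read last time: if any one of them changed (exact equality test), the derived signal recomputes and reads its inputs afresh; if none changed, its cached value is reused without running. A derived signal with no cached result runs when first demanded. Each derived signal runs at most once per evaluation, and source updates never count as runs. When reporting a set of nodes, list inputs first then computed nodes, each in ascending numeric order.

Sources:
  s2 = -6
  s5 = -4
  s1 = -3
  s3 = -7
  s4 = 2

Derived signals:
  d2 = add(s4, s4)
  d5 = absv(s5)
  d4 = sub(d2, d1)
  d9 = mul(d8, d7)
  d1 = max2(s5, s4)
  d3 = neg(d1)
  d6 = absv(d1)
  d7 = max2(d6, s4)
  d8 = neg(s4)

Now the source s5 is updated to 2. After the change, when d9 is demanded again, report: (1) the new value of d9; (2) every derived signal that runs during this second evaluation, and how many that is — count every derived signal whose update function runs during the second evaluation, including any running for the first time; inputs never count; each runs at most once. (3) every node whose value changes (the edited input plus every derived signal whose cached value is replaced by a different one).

Initial pass — values computed on the first demand:
  d1 = max2(-4, 2) = 2
  d6 = absv(2) = 2
  d7 = max2(2, 2) = 2
  d8 = neg(2) = -2
  d9 = mul(-2, 2) = -4

Second demand — change propagation:
  d1: re-runs because s5 -4->2; new result 2 (unchanged).
  d6: re-examined; everything it read last time is the same (d1 unchanged) — cache 2 kept, no run.
  d7: re-examined; everything it read last time is the same (d6 unchanged, s4 unchanged) — cache 2 kept, no run.
  d9: re-examined; everything it read last time is the same (d8 unchanged, d7 unchanged) — cache -4 kept, no run.

The important point: d1 recomputes to an identical value, and the output ends up unchanged.

d9 now evaluates to -4.
Run set: d1 (1 run).
Changed values: s5.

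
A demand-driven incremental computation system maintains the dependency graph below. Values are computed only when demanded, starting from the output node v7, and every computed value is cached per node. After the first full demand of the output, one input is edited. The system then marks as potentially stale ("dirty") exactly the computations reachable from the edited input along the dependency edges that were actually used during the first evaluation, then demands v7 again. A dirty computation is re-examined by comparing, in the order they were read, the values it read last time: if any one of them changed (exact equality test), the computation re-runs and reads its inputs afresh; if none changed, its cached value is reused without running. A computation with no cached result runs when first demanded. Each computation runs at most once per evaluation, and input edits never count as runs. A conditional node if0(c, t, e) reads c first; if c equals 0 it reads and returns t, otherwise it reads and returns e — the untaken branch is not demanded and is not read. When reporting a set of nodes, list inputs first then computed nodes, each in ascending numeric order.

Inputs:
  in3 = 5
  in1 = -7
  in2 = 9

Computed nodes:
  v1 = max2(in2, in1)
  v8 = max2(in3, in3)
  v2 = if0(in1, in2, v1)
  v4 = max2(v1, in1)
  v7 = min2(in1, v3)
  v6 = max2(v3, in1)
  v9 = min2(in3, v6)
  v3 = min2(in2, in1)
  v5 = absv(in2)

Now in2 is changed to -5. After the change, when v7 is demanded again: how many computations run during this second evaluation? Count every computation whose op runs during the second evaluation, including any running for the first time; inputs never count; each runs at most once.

First evaluation (everything demanded from the output):
  v3 = min2(9, -7) = -7
  v7 = min2(-7, -7) = -7

Propagation after the edit:
  v3: runs — in2 9->-5; result -7 (same value as before).
  v7: checked — values it read are unchanged (in1 unchanged, v3 unchanged); reused cached -7 without running.

Key observation: the change is absorbed at v3 — it re-runs but produces the same value, and the output's value is unchanged.

Computations that run: v3 — 1 in total.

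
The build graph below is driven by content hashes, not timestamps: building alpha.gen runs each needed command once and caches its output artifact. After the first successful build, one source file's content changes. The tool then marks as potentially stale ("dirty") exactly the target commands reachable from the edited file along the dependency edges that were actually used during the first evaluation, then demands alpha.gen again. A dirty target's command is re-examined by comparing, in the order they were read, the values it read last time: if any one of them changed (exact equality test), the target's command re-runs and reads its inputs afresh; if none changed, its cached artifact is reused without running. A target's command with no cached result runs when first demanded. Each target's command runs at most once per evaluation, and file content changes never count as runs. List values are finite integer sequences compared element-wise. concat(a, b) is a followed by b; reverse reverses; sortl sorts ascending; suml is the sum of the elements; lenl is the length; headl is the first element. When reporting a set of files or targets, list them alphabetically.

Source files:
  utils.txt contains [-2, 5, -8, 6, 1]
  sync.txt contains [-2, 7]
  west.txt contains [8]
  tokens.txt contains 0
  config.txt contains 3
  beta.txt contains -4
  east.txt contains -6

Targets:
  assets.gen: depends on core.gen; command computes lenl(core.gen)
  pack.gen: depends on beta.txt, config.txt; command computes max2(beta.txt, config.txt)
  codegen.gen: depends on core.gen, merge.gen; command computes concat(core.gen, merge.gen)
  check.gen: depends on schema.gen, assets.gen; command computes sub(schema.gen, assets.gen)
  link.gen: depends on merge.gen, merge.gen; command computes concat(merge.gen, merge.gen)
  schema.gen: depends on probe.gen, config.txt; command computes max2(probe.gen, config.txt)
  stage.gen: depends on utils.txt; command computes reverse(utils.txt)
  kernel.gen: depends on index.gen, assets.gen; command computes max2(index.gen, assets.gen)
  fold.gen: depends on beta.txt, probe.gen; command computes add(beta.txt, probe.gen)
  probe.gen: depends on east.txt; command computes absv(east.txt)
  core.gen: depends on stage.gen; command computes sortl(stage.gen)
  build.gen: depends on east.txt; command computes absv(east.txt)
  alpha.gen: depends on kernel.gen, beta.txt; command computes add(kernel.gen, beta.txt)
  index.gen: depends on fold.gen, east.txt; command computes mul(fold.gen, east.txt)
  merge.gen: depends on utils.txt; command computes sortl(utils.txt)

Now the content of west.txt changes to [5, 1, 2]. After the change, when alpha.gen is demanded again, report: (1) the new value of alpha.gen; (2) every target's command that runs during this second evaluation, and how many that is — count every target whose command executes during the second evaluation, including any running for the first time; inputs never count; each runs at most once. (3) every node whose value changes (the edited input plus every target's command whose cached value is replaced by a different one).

Initial pass — values computed on the first demand:
  probe.gen = absv(-6) = 6
  fold.gen = add(-4, 6) = 2
  index.gen = mul(2, -6) = -12
  stage.gen = reverse([-2, 5, -8, 6, 1]) = [1, 6, -8, 5, -2]
  core.gen = sortl([1, 6, -8, 5, -2]) = [-8, -2, 1, 5, 6]
  assets.gen = lenl([-8, -2, 1, 5, 6]) = 5
  kernel.gen = max2(-12, 5) = 5
  alpha.gen = add(5, -4) = 1

Second demand — change propagation:
  no demanded computation ever read west.txt, so the edit dirties nothing and nothing runs.

The important point: nothing the output needs ever reads west.txt, so the edit is invisible to it.

alpha.gen now evaluates to 1.
Run set: none (0 run).
Changed values: west.txt.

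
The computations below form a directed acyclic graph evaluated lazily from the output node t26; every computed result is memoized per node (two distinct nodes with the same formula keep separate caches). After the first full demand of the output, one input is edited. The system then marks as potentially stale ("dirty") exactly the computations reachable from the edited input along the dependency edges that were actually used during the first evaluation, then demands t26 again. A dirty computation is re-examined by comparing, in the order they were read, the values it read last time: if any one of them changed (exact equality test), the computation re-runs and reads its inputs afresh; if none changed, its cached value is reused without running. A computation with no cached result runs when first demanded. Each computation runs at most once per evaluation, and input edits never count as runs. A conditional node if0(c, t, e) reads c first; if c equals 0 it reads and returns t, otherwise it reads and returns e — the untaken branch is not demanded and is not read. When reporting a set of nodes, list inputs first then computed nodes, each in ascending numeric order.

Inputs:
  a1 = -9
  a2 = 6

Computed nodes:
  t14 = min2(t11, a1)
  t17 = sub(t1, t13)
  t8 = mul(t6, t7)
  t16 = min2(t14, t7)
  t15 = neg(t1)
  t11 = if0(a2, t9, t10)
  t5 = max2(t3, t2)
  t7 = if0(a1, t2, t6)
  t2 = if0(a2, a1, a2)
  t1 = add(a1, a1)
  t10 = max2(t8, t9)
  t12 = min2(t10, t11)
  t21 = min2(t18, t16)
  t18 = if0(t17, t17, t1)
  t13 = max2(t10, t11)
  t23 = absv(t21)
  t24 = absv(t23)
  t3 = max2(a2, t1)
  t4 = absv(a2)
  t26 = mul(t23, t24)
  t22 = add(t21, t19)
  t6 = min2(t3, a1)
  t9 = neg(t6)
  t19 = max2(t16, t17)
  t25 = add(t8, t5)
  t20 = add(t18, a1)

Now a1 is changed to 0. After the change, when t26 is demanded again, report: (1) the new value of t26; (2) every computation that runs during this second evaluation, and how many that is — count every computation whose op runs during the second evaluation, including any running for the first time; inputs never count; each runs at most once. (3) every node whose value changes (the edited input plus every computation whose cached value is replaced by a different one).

Demanding t26 again yields 0.
18 computations run: t1, t2, t3, t6, t7, t8, t9, t10, t11, t13, t14, t16, t17, t18, t21, t23, t24, t26.
The nodes whose values change: a1, t1, t6, t7, t8, t9, t10, t11, t13, t14, t16, t17, t18, t21, t23, t24, t26.
Note the branch switch — t2 had no cache and runs now for the first time.

First demand of the output computes:
  t1 = add(-9, -9) = -18
  t3 = max2(6, -18) = 6
  t6 = min2(6, -9) = -9
  t7 = if0(a1=-9 -> else branch t6) = -9
  t8 = mul(-9, -9) = 81
  t9 = neg(-9) = 9
  t10 = max2(81, 9) = 81
  t11 = if0(a2=6 -> else branch t10) = 81
  t13 = max2(81, 81) = 81
  t14 = min2(81, -9) = -9
  t16 = min2(-9, -9) = -9
  t17 = sub(-18, 81) = -99
  t18 = if0(t17=-99 -> else branch t1) = -18
  t21 = min2(-18, -9) = -18
  t23 = absv(-18) = 18
  t24 = absv(18) = 18
  t26 = mul(18, 18) = 324

After the edit, cleaning proceeds:
  t1: a read changed (a1 -9->0; a1 -9->0) — executes, giving 0.
  t2: had never run; runs now, result 6.
  t3: a read changed (t1 -18->0) — executes, giving 6 — identical to its old value.
  t6: a read changed (a1 -9->0) — executes, giving 0.
  t7: a read changed (a1 -9->0; t6 -9->0) — executes, giving 6.
  t8: a read changed (t6 -9->0; t7 -9->6) — executes, giving 0.
  t9: a read changed (t6 -9->0) — executes, giving 0.
  t10: a read changed (t8 81->0; t9 9->0) — executes, giving 0.
  t11: a read changed (t10 81->0) — executes, giving 0.
  t13: a read changed (t10 81->0; t11 81->0) — executes, giving 0.
  t14: a read changed (t11 81->0; a1 -9->0) — executes, giving 0.
  t16: a read changed (t14 -9->0; t7 -9->6) — executes, giving 0.
  t17: a read changed (t1 -18->0; t13 81->0) — executes, giving 0.
  t18: a read changed (t17 -99->0; t1 -18->0) — executes, giving 0.
  t21: a read changed (t18 -18->0; t16 -9->0) — executes, giving 0.
  t23: a read changed (t21 -18->0) — executes, giving 0.
  t24: a read changed (t23 18->0) — executes, giving 0.
  t26: a read changed (t23 18->0; t24 18->0) — executes, giving 0.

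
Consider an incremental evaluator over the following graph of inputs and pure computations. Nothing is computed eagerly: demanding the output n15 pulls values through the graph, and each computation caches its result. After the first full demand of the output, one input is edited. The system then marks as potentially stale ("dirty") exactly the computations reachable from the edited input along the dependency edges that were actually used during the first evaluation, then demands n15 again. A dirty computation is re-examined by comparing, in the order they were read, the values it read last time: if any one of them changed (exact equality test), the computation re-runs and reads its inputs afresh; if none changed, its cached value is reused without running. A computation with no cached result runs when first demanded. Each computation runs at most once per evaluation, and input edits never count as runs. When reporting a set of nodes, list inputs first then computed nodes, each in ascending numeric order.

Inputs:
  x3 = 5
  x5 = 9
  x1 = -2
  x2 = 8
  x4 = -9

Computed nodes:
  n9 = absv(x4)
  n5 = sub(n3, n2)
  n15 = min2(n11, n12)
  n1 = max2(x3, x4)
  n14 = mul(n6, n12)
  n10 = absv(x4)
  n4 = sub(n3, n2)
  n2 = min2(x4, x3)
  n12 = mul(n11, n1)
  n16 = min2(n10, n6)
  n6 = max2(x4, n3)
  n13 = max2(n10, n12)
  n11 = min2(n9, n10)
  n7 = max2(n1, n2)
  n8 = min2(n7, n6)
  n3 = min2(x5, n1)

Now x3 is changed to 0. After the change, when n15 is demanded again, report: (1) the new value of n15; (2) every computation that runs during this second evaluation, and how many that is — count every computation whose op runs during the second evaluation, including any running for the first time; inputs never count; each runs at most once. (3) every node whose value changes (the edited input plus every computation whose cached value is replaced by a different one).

Initial pass — values computed on the first demand:
  n1 = max2(5, -9) = 5
  n9 = absv(-9) = 9
  n10 = absv(-9) = 9
  n11 = min2(9, 9) = 9
  n12 = mul(9, 5) = 45
  n15 = min2(9, 45) = 9

Second demand — change propagation:
  n1: re-runs because x3 5->0; new result 0.
  n12: re-runs because n1 5->0; new result 0.
  n15: re-runs because n12 45->0; new result 0.

n15 now evaluates to 0.
Run set: n1, n12, n15 (3 run).
Changed values: x3, n1, n12, n15.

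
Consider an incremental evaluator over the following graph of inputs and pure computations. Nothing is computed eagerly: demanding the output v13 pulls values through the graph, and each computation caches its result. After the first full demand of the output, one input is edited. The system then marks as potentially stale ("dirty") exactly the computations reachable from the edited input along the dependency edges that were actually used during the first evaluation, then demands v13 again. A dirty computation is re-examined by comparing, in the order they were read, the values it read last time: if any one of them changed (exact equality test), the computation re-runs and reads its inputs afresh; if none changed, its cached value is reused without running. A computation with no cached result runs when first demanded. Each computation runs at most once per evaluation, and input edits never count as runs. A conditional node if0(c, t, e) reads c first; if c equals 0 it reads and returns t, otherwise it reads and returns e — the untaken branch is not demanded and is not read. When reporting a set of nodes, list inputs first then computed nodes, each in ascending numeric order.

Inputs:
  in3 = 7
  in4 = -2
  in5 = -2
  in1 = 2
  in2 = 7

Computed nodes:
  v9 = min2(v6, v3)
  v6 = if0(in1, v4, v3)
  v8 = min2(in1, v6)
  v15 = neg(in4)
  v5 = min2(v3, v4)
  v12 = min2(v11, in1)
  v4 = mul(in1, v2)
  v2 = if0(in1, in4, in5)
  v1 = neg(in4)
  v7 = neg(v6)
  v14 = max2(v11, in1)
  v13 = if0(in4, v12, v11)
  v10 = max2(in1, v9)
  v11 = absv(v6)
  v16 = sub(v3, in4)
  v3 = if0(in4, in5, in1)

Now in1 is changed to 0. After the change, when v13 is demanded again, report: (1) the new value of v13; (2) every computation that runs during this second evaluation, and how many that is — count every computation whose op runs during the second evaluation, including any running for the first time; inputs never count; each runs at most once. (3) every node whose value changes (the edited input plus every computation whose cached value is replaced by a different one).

Initial pass — values computed on the first demand:
  v3 = if0(in4=-2 -> else branch in1) = 2
  v6 = if0(in1=2 -> else branch v3) = 2
  v11 = absv(2) = 2
  v13 = if0(in4=-2 -> else branch v11) = 2

Second demand — change propagation:
  v2: newly demanded (no cache) — executes and yields -2.
  v3: dirty yet unreached — the second evaluation never asks for it.
  v4: newly demanded (no cache) — executes and yields 0.
  v6: re-runs because in1 2->0; new result 0.
  v11: re-runs because v6 2->0; new result 0.
  v13: re-runs because v11 2->0; new result 0.

The important point: the flipped condition redirects demand; v3 is left stale, never re-checked.

v13 now evaluates to 0.
Run set: v2, v4, v6, v11, v13 (5 run).
Changed values: in1, v6, v11, v13.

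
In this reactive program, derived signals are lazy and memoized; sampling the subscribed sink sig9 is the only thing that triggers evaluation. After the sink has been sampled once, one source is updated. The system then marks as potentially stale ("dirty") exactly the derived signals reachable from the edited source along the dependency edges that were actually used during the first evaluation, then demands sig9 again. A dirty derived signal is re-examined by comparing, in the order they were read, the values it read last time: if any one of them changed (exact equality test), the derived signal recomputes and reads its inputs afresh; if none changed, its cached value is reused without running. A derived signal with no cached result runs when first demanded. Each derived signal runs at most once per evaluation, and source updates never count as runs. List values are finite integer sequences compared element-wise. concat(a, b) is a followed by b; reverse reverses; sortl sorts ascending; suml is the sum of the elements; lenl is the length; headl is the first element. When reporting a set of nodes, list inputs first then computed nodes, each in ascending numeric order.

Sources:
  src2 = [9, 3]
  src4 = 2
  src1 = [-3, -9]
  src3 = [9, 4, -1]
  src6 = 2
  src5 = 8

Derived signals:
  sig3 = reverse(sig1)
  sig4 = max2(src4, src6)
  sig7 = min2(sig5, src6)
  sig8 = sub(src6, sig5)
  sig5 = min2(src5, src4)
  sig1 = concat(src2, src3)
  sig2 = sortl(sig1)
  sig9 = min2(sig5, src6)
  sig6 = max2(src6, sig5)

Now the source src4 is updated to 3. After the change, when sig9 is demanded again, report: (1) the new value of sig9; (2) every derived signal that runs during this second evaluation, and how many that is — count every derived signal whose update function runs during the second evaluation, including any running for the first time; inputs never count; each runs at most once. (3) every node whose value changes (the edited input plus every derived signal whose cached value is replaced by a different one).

Demanding sig9 again yields 2.
2 derived signals run: sig5, sig9.
The nodes whose values change: src4, sig5.

First demand of the output computes:
  sig5 = min2(8, 2) = 2
  sig9 = min2(2, 2) = 2

After the edit, cleaning proceeds:
  sig5: a read changed (src4 2->3) — executes, giving 3.
  sig9: a read changed (sig5 2->3) — executes, giving 2 — identical to its old value.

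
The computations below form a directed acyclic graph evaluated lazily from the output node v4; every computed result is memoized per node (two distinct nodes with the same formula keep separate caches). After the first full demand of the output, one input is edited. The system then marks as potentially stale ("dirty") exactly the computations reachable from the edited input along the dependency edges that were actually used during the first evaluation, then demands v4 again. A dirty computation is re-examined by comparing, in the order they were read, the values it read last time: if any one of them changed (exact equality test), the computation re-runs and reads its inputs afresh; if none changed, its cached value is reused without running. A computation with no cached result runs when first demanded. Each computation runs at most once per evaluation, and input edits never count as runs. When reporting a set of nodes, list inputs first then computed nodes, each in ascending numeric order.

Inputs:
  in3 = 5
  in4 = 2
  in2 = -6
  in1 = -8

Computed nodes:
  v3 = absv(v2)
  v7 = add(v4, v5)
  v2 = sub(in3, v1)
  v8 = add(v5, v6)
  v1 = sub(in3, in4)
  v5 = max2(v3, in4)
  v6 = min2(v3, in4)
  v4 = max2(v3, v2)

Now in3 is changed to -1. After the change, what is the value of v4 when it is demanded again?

First demand of the output computes:
  v1 = sub(5, 2) = 3
  v2 = sub(5, 3) = 2
  v3 = absv(2) = 2
  v4 = max2(2, 2) = 2

After the edit, cleaning proceeds:
  v1: a read changed (in3 5->-1) — executes, giving -3.
  v2: a read changed (in3 5->-1; v1 3->-3) — executes, giving 2 — identical to its old value.
  v3: dirty, but its reads are unchanged (v2 unchanged); cached 2 stands.
  v4: dirty, but its reads are unchanged (v3 unchanged, v2 unchanged); cached 2 stands.

Note the absorption at v2: it re-runs yet its value is the same, leaving the output's value untouched.

Demanding v4 again yields 2.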